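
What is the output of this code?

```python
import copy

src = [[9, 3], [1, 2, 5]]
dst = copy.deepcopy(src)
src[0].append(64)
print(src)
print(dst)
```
[[9, 3, 64], [1, 2, 5]]
[[9, 3], [1, 2, 5]]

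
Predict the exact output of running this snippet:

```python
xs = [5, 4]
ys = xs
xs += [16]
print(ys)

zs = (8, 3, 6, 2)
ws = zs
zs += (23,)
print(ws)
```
[5, 4, 16]
(8, 3, 6, 2)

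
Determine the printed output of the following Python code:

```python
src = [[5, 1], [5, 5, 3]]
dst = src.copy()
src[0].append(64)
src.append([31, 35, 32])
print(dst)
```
[[5, 1, 64], [5, 5, 3]]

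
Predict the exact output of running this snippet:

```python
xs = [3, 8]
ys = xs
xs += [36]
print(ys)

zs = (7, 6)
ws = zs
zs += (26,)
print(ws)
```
[3, 8, 36]
(7, 6)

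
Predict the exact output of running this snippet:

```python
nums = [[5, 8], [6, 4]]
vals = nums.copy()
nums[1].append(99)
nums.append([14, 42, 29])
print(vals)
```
[[5, 8], [6, 4, 99]]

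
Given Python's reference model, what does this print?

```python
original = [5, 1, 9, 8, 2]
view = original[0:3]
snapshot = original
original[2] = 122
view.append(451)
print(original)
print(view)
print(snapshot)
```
[5, 1, 122, 8, 2]
[5, 1, 9, 451]
[5, 1, 122, 8, 2]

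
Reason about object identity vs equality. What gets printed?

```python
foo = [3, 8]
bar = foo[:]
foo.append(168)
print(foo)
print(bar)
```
[3, 8, 168]
[3, 8]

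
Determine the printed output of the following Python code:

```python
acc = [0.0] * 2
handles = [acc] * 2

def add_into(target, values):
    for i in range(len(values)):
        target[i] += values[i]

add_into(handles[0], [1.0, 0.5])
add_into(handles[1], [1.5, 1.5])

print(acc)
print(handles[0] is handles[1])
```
[2.5, 2.0]
True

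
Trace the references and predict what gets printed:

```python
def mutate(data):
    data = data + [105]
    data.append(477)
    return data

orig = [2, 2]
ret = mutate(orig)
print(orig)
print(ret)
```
[2, 2]
[2, 2, 105, 477]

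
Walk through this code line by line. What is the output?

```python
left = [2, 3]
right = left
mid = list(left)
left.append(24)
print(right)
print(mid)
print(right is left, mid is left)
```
[2, 3, 24]
[2, 3]
True False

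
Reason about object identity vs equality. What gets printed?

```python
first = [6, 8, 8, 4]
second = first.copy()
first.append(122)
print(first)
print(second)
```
[6, 8, 8, 4, 122]
[6, 8, 8, 4]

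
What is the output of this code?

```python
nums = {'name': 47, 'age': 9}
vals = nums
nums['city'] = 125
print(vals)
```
{'name': 47, 'age': 9, 'city': 125}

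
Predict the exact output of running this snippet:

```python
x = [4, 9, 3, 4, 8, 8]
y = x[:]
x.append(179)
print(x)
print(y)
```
[4, 9, 3, 4, 8, 8, 179]
[4, 9, 3, 4, 8, 8]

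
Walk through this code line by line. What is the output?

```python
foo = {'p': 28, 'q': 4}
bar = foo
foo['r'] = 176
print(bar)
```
{'p': 28, 'q': 4, 'r': 176}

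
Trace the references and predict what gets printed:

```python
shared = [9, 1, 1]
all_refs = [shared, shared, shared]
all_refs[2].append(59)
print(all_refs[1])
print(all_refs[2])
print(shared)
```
[9, 1, 1, 59]
[9, 1, 1, 59]
[9, 1, 1, 59]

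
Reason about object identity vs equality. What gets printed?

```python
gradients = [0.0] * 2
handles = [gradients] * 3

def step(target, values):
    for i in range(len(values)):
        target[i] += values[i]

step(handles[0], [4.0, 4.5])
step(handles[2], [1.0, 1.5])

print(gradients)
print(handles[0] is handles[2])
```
[5.0, 6.0]
True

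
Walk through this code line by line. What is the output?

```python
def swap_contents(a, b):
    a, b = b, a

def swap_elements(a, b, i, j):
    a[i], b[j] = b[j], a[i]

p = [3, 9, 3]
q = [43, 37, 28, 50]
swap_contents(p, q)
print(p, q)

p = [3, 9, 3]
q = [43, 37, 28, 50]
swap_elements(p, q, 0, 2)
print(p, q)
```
[3, 9, 3] [43, 37, 28, 50]
[28, 9, 3] [43, 37, 3, 50]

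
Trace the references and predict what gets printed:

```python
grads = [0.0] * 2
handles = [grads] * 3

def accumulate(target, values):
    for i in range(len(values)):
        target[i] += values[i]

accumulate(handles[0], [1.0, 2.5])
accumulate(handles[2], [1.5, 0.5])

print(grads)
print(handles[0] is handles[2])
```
[2.5, 3.0]
True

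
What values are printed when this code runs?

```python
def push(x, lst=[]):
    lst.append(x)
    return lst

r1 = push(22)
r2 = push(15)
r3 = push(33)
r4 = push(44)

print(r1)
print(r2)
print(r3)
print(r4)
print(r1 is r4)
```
[22, 15, 33, 44]
[22, 15, 33, 44]
[22, 15, 33, 44]
[22, 15, 33, 44]
True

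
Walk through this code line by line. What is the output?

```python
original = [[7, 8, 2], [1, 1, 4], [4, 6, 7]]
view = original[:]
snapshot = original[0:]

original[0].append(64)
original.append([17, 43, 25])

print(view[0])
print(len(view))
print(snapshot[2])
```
[7, 8, 2, 64]
3
[4, 6, 7]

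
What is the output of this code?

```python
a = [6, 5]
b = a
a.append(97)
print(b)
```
[6, 5, 97]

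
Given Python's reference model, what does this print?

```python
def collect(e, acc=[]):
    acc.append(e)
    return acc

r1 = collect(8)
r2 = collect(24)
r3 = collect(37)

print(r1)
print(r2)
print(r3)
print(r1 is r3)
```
[8, 24, 37]
[8, 24, 37]
[8, 24, 37]
True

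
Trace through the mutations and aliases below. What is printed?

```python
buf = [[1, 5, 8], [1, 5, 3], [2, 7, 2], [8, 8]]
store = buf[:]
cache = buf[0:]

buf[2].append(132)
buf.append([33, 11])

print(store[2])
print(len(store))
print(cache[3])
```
[2, 7, 2, 132]
4
[8, 8]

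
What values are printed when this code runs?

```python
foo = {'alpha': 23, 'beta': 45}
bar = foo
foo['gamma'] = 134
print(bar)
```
{'alpha': 23, 'beta': 45, 'gamma': 134}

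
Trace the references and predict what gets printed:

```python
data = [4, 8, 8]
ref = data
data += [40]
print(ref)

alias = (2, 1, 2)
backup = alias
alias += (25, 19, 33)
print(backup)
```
[4, 8, 8, 40]
(2, 1, 2)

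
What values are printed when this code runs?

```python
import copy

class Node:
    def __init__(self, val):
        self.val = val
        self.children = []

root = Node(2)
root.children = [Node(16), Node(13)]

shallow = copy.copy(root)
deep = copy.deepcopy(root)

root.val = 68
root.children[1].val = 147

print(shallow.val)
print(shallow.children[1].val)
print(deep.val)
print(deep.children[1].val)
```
2
147
2
13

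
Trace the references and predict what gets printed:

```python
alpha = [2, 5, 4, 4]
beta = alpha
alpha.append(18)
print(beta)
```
[2, 5, 4, 4, 18]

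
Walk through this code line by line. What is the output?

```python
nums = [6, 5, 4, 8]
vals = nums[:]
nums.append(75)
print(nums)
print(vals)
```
[6, 5, 4, 8, 75]
[6, 5, 4, 8]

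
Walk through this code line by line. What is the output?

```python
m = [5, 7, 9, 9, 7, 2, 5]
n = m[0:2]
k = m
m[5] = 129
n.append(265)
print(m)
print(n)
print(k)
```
[5, 7, 9, 9, 7, 129, 5]
[5, 7, 265]
[5, 7, 9, 9, 7, 129, 5]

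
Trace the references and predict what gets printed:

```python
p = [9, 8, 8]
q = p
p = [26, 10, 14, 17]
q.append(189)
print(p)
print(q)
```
[26, 10, 14, 17]
[9, 8, 8, 189]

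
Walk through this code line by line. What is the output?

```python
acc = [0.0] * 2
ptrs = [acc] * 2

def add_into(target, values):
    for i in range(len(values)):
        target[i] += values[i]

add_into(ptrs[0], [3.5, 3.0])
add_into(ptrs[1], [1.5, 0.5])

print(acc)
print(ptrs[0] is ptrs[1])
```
[5.0, 3.5]
True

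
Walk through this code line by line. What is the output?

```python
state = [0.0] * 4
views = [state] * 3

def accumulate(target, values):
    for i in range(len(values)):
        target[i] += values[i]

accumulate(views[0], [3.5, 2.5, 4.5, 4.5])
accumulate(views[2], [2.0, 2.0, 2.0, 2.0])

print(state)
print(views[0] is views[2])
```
[5.5, 4.5, 6.5, 6.5]
True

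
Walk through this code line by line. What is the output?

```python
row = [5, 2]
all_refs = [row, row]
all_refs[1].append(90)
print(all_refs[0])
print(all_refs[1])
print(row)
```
[5, 2, 90]
[5, 2, 90]
[5, 2, 90]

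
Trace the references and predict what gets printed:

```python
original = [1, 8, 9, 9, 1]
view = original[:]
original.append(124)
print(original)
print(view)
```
[1, 8, 9, 9, 1, 124]
[1, 8, 9, 9, 1]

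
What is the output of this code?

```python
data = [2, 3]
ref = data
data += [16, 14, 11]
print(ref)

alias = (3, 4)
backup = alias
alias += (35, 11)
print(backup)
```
[2, 3, 16, 14, 11]
(3, 4)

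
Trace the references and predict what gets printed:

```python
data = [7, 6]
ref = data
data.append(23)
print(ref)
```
[7, 6, 23]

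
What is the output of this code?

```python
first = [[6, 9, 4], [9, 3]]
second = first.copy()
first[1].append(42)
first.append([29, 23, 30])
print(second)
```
[[6, 9, 4], [9, 3, 42]]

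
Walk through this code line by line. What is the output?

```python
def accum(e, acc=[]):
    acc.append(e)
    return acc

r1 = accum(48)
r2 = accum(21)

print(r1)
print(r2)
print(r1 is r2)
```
[48, 21]
[48, 21]
True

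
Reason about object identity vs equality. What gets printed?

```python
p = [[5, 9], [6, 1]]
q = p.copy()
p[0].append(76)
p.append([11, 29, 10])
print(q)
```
[[5, 9, 76], [6, 1]]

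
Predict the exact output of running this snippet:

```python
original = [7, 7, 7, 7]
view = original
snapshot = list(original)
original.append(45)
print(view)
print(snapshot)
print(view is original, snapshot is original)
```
[7, 7, 7, 7, 45]
[7, 7, 7, 7]
True False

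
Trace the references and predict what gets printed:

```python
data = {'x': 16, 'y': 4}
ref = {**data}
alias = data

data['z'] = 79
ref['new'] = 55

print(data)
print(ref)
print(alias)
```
{'x': 16, 'y': 4, 'z': 79}
{'x': 16, 'y': 4, 'new': 55}
{'x': 16, 'y': 4, 'z': 79}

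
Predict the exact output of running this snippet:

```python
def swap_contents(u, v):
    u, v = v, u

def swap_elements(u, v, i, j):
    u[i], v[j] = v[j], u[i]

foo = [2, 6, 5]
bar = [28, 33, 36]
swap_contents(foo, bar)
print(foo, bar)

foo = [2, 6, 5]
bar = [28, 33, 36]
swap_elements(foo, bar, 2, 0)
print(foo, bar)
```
[2, 6, 5] [28, 33, 36]
[2, 6, 28] [5, 33, 36]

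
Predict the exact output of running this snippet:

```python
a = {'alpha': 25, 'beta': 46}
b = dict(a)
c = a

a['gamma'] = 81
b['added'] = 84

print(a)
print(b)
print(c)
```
{'alpha': 25, 'beta': 46, 'gamma': 81}
{'alpha': 25, 'beta': 46, 'added': 84}
{'alpha': 25, 'beta': 46, 'gamma': 81}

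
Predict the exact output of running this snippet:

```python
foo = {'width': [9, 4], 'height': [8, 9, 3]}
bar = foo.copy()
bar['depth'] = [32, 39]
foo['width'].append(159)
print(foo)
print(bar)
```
{'width': [9, 4, 159], 'height': [8, 9, 3]}
{'width': [9, 4, 159], 'height': [8, 9, 3], 'depth': [32, 39]}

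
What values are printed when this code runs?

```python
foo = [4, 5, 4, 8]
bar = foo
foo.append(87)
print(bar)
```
[4, 5, 4, 8, 87]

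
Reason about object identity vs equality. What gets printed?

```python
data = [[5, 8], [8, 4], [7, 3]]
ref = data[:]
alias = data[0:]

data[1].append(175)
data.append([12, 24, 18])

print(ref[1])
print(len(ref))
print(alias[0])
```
[8, 4, 175]
3
[5, 8]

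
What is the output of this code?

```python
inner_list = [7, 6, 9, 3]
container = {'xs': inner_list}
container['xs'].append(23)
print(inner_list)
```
[7, 6, 9, 3, 23]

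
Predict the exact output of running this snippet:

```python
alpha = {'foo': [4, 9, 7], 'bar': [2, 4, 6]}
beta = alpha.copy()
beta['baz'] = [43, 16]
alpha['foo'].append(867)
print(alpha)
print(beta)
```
{'foo': [4, 9, 7, 867], 'bar': [2, 4, 6]}
{'foo': [4, 9, 7, 867], 'bar': [2, 4, 6], 'baz': [43, 16]}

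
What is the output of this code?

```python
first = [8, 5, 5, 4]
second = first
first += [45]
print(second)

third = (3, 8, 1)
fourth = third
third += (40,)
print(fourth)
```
[8, 5, 5, 4, 45]
(3, 8, 1)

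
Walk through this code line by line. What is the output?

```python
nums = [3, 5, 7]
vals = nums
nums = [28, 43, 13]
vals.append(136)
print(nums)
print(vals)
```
[28, 43, 13]
[3, 5, 7, 136]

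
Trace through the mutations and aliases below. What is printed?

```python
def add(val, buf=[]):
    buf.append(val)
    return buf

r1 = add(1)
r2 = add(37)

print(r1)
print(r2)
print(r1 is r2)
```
[1, 37]
[1, 37]
True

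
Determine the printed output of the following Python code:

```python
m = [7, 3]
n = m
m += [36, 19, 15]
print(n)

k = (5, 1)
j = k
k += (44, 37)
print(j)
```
[7, 3, 36, 19, 15]
(5, 1)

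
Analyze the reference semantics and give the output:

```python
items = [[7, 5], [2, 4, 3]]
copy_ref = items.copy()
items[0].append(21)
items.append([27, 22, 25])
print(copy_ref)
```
[[7, 5, 21], [2, 4, 3]]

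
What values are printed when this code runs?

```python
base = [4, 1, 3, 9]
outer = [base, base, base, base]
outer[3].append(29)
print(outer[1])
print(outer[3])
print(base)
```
[4, 1, 3, 9, 29]
[4, 1, 3, 9, 29]
[4, 1, 3, 9, 29]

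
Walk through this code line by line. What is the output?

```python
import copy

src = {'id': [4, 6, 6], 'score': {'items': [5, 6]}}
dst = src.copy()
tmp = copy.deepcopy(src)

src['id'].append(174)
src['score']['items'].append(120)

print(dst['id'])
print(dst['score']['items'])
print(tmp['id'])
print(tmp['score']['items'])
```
[4, 6, 6, 174]
[5, 6, 120]
[4, 6, 6]
[5, 6]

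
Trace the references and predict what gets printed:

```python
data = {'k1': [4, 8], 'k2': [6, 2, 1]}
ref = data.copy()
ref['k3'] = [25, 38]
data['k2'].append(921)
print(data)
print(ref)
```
{'k1': [4, 8], 'k2': [6, 2, 1, 921]}
{'k1': [4, 8], 'k2': [6, 2, 1, 921], 'k3': [25, 38]}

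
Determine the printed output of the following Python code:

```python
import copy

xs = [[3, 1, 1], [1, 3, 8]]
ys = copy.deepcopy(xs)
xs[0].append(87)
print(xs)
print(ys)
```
[[3, 1, 1, 87], [1, 3, 8]]
[[3, 1, 1], [1, 3, 8]]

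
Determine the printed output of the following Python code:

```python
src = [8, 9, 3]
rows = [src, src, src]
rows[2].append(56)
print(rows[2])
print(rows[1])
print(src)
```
[8, 9, 3, 56]
[8, 9, 3, 56]
[8, 9, 3, 56]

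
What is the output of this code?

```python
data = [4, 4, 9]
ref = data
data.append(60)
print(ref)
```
[4, 4, 9, 60]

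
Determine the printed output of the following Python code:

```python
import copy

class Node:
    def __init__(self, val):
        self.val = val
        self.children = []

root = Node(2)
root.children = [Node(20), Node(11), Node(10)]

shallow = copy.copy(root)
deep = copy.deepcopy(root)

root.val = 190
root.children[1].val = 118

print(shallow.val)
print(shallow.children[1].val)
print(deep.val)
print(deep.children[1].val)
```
2
118
2
11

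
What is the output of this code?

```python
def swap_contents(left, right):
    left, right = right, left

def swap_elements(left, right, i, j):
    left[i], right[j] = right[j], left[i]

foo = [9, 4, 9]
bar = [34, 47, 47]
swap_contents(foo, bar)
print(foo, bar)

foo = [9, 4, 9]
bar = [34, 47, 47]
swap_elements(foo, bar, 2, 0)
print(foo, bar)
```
[9, 4, 9] [34, 47, 47]
[9, 4, 34] [9, 47, 47]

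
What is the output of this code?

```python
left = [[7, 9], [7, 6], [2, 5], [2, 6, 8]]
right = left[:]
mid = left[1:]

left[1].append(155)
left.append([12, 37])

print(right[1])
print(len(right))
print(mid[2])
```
[7, 6, 155]
4
[2, 6, 8]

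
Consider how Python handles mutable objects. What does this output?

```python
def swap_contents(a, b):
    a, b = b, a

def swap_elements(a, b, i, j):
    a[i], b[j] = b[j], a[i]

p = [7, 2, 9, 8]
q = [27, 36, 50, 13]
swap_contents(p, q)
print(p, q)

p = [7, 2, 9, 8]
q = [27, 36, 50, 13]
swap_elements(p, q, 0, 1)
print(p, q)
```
[7, 2, 9, 8] [27, 36, 50, 13]
[36, 2, 9, 8] [27, 7, 50, 13]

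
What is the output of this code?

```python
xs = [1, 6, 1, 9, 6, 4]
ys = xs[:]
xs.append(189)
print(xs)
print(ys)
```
[1, 6, 1, 9, 6, 4, 189]
[1, 6, 1, 9, 6, 4]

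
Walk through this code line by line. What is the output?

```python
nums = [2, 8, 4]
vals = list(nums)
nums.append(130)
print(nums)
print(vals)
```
[2, 8, 4, 130]
[2, 8, 4]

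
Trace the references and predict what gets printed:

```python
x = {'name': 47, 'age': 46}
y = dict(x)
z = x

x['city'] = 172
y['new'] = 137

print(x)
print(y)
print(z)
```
{'name': 47, 'age': 46, 'city': 172}
{'name': 47, 'age': 46, 'new': 137}
{'name': 47, 'age': 46, 'city': 172}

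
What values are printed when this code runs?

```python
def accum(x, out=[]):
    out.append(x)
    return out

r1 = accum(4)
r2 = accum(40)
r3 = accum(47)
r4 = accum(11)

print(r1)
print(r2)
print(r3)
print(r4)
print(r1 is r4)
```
[4, 40, 47, 11]
[4, 40, 47, 11]
[4, 40, 47, 11]
[4, 40, 47, 11]
True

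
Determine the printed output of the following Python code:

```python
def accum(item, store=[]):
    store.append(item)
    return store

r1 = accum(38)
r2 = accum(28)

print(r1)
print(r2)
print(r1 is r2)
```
[38, 28]
[38, 28]
True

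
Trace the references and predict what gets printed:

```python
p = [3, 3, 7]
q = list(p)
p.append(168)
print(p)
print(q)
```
[3, 3, 7, 168]
[3, 3, 7]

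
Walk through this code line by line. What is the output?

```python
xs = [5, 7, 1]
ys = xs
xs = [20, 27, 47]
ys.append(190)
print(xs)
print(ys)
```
[20, 27, 47]
[5, 7, 1, 190]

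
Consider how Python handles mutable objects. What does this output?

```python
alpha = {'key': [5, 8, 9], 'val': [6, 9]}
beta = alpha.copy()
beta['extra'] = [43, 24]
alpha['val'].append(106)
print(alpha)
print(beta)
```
{'key': [5, 8, 9], 'val': [6, 9, 106]}
{'key': [5, 8, 9], 'val': [6, 9, 106], 'extra': [43, 24]}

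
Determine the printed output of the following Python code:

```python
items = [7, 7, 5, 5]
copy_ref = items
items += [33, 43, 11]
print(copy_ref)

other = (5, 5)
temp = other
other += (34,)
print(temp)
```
[7, 7, 5, 5, 33, 43, 11]
(5, 5)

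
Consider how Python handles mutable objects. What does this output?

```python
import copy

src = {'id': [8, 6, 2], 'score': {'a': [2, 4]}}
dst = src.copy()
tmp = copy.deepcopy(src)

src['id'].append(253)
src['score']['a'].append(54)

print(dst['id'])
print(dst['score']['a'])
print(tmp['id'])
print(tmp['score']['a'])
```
[8, 6, 2, 253]
[2, 4, 54]
[8, 6, 2]
[2, 4]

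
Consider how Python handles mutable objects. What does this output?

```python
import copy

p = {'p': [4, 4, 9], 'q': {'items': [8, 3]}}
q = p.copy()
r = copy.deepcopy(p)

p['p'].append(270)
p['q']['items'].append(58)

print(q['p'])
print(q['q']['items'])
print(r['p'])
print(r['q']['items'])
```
[4, 4, 9, 270]
[8, 3, 58]
[4, 4, 9]
[8, 3]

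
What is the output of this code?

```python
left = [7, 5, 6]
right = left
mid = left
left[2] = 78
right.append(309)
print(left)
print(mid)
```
[7, 5, 78, 309]
[7, 5, 78, 309]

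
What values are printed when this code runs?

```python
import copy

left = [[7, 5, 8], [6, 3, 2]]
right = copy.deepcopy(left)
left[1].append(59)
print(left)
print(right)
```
[[7, 5, 8], [6, 3, 2, 59]]
[[7, 5, 8], [6, 3, 2]]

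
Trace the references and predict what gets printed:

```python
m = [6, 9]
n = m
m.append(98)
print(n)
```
[6, 9, 98]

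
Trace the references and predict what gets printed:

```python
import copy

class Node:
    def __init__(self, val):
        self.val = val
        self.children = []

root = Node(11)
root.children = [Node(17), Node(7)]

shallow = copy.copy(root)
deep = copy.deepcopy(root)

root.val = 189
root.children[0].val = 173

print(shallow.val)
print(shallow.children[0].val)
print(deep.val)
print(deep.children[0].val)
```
11
173
11
17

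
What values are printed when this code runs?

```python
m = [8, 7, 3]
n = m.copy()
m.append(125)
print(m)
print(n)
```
[8, 7, 3, 125]
[8, 7, 3]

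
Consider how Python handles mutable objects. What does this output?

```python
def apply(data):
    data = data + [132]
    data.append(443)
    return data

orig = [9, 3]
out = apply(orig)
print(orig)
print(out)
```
[9, 3]
[9, 3, 132, 443]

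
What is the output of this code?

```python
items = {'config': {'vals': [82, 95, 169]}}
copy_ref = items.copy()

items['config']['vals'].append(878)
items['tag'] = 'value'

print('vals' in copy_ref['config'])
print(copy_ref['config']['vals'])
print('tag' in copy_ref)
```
True
[82, 95, 169, 878]
False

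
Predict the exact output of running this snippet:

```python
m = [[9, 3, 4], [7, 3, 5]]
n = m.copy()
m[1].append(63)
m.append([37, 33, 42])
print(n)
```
[[9, 3, 4], [7, 3, 5, 63]]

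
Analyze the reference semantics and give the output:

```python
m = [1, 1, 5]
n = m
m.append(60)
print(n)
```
[1, 1, 5, 60]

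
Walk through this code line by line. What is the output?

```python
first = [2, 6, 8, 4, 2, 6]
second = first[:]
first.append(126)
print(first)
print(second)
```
[2, 6, 8, 4, 2, 6, 126]
[2, 6, 8, 4, 2, 6]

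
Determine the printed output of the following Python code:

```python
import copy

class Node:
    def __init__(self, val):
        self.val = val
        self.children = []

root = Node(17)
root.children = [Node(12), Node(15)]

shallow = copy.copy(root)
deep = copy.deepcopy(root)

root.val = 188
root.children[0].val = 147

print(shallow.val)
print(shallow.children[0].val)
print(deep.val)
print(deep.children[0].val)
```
17
147
17
12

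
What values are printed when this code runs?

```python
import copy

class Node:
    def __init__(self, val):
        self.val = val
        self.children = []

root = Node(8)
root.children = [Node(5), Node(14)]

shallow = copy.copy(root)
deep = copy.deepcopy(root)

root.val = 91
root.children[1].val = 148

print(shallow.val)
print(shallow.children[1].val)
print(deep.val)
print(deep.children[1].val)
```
8
148
8
14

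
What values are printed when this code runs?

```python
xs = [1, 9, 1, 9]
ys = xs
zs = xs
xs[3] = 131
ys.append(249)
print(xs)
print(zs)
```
[1, 9, 1, 131, 249]
[1, 9, 1, 131, 249]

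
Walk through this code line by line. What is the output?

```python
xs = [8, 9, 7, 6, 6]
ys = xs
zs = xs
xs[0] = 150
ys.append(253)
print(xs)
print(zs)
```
[150, 9, 7, 6, 6, 253]
[150, 9, 7, 6, 6, 253]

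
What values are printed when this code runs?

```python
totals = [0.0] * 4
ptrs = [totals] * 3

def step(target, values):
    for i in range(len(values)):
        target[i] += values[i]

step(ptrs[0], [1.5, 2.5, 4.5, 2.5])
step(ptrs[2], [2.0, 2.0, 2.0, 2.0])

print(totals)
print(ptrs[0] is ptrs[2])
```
[3.5, 4.5, 6.5, 4.5]
True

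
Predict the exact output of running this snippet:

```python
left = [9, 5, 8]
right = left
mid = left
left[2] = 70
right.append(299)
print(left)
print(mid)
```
[9, 5, 70, 299]
[9, 5, 70, 299]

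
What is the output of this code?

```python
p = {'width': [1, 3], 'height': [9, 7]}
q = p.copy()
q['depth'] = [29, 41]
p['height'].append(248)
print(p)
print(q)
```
{'width': [1, 3], 'height': [9, 7, 248]}
{'width': [1, 3], 'height': [9, 7, 248], 'depth': [29, 41]}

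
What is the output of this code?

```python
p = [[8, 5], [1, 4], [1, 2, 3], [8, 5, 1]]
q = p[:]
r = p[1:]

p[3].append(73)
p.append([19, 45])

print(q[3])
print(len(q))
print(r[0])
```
[8, 5, 1, 73]
4
[1, 4]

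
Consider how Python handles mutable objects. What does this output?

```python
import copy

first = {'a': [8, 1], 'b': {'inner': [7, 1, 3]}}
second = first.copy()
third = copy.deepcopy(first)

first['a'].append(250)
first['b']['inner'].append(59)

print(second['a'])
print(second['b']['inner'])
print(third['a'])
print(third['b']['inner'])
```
[8, 1, 250]
[7, 1, 3, 59]
[8, 1]
[7, 1, 3]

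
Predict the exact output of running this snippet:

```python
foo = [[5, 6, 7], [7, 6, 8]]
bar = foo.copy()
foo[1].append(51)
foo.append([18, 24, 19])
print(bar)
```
[[5, 6, 7], [7, 6, 8, 51]]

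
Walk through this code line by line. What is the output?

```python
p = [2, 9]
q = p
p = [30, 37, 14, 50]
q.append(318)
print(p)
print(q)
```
[30, 37, 14, 50]
[2, 9, 318]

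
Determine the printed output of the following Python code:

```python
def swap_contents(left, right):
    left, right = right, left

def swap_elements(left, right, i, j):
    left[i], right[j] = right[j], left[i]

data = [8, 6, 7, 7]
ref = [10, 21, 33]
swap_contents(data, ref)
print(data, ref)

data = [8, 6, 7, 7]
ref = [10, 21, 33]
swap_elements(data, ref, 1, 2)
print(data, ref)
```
[8, 6, 7, 7] [10, 21, 33]
[8, 33, 7, 7] [10, 21, 6]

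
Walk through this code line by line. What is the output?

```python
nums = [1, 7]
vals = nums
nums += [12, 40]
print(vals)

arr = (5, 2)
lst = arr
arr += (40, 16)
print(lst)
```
[1, 7, 12, 40]
(5, 2)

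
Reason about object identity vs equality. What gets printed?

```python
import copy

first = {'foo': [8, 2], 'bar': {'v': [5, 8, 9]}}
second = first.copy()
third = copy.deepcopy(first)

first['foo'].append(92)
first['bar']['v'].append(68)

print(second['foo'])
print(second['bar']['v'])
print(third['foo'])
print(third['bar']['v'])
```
[8, 2, 92]
[5, 8, 9, 68]
[8, 2]
[5, 8, 9]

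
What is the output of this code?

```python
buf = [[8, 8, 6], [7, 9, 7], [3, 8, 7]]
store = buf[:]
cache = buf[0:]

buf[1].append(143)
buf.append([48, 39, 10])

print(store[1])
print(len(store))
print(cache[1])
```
[7, 9, 7, 143]
3
[7, 9, 7, 143]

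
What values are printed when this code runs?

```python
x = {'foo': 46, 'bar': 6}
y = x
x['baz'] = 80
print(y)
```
{'foo': 46, 'bar': 6, 'baz': 80}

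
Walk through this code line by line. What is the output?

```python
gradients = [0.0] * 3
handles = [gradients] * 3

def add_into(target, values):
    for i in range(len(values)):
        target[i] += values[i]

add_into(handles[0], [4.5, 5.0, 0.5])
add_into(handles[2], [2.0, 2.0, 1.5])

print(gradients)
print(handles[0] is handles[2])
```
[6.5, 7.0, 2.0]
True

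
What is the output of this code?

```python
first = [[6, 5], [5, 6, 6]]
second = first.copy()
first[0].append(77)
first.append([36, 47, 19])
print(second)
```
[[6, 5, 77], [5, 6, 6]]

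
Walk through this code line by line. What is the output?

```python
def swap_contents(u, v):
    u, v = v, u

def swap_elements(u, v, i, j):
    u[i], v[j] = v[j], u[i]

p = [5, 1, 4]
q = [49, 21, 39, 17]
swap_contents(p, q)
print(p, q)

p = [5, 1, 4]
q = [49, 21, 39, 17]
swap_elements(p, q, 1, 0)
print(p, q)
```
[5, 1, 4] [49, 21, 39, 17]
[5, 49, 4] [1, 21, 39, 17]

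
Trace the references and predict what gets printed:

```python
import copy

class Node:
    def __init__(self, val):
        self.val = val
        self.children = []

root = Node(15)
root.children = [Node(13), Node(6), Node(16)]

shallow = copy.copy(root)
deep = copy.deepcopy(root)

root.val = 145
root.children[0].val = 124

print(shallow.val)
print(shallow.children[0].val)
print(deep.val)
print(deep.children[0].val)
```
15
124
15
13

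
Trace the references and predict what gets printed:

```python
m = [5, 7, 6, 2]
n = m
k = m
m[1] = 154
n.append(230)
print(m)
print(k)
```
[5, 154, 6, 2, 230]
[5, 154, 6, 2, 230]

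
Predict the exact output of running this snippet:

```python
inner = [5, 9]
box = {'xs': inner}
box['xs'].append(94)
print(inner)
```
[5, 9, 94]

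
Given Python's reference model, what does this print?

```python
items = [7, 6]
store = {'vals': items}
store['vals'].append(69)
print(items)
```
[7, 6, 69]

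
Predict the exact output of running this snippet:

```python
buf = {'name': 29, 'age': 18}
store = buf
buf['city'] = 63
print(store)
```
{'name': 29, 'age': 18, 'city': 63}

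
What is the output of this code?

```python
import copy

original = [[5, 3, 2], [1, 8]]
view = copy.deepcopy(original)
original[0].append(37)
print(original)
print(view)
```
[[5, 3, 2, 37], [1, 8]]
[[5, 3, 2], [1, 8]]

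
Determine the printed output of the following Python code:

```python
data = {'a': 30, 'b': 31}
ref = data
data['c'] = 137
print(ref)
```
{'a': 30, 'b': 31, 'c': 137}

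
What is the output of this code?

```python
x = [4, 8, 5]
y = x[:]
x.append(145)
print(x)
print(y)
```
[4, 8, 5, 145]
[4, 8, 5]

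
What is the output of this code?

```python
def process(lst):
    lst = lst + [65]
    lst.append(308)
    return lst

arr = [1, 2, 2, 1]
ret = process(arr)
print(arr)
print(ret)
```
[1, 2, 2, 1]
[1, 2, 2, 1, 65, 308]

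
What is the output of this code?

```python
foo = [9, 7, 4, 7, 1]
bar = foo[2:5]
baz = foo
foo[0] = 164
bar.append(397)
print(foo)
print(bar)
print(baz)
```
[164, 7, 4, 7, 1]
[4, 7, 1, 397]
[164, 7, 4, 7, 1]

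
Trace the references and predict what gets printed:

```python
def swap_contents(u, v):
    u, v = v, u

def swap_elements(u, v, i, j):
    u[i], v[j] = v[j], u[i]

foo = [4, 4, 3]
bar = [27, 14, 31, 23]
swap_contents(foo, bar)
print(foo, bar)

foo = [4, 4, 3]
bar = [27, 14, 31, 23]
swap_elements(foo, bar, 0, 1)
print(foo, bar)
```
[4, 4, 3] [27, 14, 31, 23]
[14, 4, 3] [27, 4, 31, 23]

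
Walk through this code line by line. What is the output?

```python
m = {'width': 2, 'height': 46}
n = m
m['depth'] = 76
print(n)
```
{'width': 2, 'height': 46, 'depth': 76}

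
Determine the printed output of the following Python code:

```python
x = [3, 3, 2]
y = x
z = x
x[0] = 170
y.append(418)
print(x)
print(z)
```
[170, 3, 2, 418]
[170, 3, 2, 418]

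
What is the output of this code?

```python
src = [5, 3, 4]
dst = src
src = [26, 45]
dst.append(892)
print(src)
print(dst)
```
[26, 45]
[5, 3, 4, 892]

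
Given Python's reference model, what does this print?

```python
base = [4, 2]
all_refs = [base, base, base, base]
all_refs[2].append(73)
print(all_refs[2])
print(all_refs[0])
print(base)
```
[4, 2, 73]
[4, 2, 73]
[4, 2, 73]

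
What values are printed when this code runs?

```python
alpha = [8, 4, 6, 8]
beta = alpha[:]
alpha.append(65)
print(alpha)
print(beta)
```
[8, 4, 6, 8, 65]
[8, 4, 6, 8]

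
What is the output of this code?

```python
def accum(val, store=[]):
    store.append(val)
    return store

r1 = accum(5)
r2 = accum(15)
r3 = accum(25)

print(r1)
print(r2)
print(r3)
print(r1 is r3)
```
[5, 15, 25]
[5, 15, 25]
[5, 15, 25]
True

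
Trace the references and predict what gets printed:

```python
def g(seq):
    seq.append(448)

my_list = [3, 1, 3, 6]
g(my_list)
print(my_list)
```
[3, 1, 3, 6, 448]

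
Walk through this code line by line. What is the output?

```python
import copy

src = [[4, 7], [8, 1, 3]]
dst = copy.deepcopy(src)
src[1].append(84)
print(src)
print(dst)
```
[[4, 7], [8, 1, 3, 84]]
[[4, 7], [8, 1, 3]]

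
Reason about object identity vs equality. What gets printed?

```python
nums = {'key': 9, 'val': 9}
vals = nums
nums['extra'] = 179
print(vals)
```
{'key': 9, 'val': 9, 'extra': 179}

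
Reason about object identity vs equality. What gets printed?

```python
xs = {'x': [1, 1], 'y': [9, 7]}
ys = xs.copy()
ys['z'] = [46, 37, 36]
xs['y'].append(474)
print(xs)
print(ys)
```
{'x': [1, 1], 'y': [9, 7, 474]}
{'x': [1, 1], 'y': [9, 7, 474], 'z': [46, 37, 36]}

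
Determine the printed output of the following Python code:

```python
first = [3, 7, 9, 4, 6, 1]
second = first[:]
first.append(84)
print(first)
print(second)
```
[3, 7, 9, 4, 6, 1, 84]
[3, 7, 9, 4, 6, 1]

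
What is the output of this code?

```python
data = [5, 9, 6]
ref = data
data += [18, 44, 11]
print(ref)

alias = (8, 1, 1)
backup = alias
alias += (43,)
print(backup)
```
[5, 9, 6, 18, 44, 11]
(8, 1, 1)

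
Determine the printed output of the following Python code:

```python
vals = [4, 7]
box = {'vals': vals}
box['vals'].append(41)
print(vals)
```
[4, 7, 41]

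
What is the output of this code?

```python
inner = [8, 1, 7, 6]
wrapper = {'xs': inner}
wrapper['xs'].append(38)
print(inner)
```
[8, 1, 7, 6, 38]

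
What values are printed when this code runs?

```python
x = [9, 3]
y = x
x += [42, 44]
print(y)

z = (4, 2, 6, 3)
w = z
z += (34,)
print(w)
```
[9, 3, 42, 44]
(4, 2, 6, 3)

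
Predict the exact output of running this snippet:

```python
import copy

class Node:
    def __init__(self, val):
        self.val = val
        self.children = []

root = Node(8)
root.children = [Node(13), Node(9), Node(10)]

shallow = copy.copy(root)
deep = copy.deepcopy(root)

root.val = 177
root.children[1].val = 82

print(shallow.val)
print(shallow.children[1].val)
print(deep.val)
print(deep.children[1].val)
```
8
82
8
9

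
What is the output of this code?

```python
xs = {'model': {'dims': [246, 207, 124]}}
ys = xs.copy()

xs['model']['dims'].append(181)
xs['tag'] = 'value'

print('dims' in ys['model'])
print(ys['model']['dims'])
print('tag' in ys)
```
True
[246, 207, 124, 181]
False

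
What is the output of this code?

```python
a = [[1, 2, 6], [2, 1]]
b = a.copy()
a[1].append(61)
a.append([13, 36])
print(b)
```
[[1, 2, 6], [2, 1, 61]]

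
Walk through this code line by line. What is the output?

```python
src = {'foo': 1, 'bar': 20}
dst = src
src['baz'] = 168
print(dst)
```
{'foo': 1, 'bar': 20, 'baz': 168}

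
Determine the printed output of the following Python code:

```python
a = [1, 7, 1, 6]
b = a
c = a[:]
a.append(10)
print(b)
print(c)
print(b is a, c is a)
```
[1, 7, 1, 6, 10]
[1, 7, 1, 6]
True False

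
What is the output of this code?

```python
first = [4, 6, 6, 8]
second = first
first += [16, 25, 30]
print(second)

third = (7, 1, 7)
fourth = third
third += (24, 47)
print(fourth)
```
[4, 6, 6, 8, 16, 25, 30]
(7, 1, 7)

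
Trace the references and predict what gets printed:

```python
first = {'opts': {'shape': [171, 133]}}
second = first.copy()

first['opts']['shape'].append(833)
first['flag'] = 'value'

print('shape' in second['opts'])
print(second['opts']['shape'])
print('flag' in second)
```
True
[171, 133, 833]
False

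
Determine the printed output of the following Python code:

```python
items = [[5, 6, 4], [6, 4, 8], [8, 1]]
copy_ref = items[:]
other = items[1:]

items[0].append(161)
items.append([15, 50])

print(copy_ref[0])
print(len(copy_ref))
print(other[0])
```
[5, 6, 4, 161]
3
[6, 4, 8]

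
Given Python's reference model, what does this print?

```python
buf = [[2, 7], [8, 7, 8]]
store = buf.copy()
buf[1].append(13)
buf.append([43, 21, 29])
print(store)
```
[[2, 7], [8, 7, 8, 13]]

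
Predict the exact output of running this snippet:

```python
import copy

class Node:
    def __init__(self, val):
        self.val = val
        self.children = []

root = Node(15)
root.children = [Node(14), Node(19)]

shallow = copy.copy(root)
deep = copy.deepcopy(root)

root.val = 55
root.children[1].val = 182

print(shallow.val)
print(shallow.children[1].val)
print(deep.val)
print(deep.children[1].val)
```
15
182
15
19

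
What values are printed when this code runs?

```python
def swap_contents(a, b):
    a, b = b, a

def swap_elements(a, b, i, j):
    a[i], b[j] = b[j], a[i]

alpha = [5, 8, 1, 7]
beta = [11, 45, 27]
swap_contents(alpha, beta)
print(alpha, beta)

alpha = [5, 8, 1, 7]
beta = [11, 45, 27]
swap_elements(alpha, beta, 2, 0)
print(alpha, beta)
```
[5, 8, 1, 7] [11, 45, 27]
[5, 8, 11, 7] [1, 45, 27]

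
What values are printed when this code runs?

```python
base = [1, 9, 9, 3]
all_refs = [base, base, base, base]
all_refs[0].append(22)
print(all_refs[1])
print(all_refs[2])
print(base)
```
[1, 9, 9, 3, 22]
[1, 9, 9, 3, 22]
[1, 9, 9, 3, 22]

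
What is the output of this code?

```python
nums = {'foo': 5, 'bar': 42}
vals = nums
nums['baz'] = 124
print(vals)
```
{'foo': 5, 'bar': 42, 'baz': 124}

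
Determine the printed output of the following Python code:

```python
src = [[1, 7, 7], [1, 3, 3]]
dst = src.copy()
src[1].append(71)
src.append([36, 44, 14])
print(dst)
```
[[1, 7, 7], [1, 3, 3, 71]]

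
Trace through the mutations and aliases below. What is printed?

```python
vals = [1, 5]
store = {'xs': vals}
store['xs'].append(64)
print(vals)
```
[1, 5, 64]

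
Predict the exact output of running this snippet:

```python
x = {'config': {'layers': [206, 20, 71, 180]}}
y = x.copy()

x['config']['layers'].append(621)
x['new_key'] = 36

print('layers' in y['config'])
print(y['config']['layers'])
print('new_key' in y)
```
True
[206, 20, 71, 180, 621]
False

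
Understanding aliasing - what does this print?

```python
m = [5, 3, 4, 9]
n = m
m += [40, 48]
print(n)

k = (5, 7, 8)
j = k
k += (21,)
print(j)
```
[5, 3, 4, 9, 40, 48]
(5, 7, 8)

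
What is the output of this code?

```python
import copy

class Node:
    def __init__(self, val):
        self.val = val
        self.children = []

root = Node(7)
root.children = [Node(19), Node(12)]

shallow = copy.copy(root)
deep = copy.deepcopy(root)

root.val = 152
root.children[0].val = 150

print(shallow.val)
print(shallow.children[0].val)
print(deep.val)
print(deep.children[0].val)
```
7
150
7
19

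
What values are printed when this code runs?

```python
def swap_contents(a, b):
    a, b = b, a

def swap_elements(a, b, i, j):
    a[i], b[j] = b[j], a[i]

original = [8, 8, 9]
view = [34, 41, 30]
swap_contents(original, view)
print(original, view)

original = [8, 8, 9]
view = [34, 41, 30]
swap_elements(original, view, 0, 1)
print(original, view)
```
[8, 8, 9] [34, 41, 30]
[41, 8, 9] [34, 8, 30]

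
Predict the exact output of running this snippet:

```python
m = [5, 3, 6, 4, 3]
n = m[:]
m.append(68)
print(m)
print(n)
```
[5, 3, 6, 4, 3, 68]
[5, 3, 6, 4, 3]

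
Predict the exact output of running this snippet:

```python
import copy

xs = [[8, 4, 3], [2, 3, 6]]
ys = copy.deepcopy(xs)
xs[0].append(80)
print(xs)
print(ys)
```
[[8, 4, 3, 80], [2, 3, 6]]
[[8, 4, 3], [2, 3, 6]]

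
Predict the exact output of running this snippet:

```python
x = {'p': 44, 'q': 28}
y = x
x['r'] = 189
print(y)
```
{'p': 44, 'q': 28, 'r': 189}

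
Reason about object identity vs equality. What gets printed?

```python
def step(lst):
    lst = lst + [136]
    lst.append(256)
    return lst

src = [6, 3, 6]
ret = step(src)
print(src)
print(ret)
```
[6, 3, 6]
[6, 3, 6, 136, 256]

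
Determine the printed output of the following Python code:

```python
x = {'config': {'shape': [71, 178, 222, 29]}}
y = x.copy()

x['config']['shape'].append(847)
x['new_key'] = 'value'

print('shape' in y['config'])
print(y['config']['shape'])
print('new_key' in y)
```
True
[71, 178, 222, 29, 847]
False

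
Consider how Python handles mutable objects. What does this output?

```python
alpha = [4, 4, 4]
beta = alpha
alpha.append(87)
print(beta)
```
[4, 4, 4, 87]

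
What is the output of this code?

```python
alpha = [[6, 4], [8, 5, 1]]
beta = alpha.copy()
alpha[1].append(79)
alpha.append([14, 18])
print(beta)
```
[[6, 4], [8, 5, 1, 79]]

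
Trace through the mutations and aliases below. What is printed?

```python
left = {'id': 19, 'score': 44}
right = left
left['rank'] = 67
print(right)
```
{'id': 19, 'score': 44, 'rank': 67}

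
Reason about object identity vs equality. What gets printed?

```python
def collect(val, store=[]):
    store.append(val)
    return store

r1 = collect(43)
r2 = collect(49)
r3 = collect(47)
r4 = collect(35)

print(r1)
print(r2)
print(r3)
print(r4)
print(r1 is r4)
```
[43, 49, 47, 35]
[43, 49, 47, 35]
[43, 49, 47, 35]
[43, 49, 47, 35]
True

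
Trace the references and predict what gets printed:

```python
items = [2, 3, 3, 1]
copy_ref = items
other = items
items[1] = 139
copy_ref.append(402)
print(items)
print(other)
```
[2, 139, 3, 1, 402]
[2, 139, 3, 1, 402]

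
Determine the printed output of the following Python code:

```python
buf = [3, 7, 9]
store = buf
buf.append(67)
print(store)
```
[3, 7, 9, 67]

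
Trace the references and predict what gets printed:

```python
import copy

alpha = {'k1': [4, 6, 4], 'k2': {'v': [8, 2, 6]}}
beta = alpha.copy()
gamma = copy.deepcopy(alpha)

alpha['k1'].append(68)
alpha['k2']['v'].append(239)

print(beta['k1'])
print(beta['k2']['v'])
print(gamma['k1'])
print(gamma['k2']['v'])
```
[4, 6, 4, 68]
[8, 2, 6, 239]
[4, 6, 4]
[8, 2, 6]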